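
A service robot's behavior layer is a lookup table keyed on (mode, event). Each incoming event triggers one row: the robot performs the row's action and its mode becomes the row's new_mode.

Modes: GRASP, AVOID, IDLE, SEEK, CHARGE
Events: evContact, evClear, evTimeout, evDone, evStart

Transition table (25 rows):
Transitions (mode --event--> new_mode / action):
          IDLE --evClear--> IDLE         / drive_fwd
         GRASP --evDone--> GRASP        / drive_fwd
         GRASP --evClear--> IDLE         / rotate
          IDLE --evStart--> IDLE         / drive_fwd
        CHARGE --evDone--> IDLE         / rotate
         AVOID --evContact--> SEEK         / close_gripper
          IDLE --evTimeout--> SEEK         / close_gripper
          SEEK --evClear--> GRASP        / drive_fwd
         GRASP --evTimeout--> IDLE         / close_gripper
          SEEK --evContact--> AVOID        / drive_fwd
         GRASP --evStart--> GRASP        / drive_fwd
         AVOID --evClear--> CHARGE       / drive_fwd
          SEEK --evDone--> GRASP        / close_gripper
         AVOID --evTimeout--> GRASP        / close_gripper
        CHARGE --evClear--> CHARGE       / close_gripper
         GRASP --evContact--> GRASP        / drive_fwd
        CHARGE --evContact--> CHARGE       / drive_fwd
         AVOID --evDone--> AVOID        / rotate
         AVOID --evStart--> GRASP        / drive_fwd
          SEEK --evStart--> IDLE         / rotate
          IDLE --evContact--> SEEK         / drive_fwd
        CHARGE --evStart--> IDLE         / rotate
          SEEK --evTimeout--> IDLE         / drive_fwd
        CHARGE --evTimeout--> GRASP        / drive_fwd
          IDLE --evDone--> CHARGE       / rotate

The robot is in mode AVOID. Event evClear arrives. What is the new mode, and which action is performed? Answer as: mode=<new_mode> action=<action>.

mode=CHARGE action=drive_fwd

current mode = AVOID; filter table to that mode:
  (AVOID, evContact) → (SEEK, close_gripper)
  (AVOID, evClear) → (CHARGE, drive_fwd)  ← event matches
  (AVOID, evTimeout) → (GRASP, close_gripper)
  (AVOID, evDone) → (AVOID, rotate)
  (AVOID, evStart) → (GRASP, drive_fwd)
event = evClear selects (CHARGE, drive_fwd)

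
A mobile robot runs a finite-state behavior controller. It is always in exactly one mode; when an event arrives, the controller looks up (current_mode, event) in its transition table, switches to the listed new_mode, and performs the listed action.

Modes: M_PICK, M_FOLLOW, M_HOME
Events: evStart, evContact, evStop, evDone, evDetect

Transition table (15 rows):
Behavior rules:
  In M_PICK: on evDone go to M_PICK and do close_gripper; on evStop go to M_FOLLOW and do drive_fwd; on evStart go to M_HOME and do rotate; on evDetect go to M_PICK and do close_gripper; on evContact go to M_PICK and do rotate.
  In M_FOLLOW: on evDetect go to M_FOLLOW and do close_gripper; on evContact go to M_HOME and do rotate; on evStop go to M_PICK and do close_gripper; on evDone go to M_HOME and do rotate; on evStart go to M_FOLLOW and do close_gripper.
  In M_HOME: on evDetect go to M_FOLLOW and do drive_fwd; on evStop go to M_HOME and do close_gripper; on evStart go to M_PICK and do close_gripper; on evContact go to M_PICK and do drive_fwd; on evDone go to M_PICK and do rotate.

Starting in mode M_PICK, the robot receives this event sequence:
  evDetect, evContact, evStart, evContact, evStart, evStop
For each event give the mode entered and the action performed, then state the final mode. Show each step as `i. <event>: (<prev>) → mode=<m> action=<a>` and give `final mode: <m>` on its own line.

1. evDetect: (M_PICK) → mode=M_PICK action=close_gripper
2. evContact: (M_PICK) → mode=M_PICK action=rotate
3. evStart: (M_PICK) → mode=M_HOME action=rotate
4. evContact: (M_HOME) → mode=M_PICK action=drive_fwd
5. evStart: (M_PICK) → mode=M_HOME action=rotate
6. evStop: (M_HOME) → mode=M_HOME action=close_gripper

final mode: M_HOME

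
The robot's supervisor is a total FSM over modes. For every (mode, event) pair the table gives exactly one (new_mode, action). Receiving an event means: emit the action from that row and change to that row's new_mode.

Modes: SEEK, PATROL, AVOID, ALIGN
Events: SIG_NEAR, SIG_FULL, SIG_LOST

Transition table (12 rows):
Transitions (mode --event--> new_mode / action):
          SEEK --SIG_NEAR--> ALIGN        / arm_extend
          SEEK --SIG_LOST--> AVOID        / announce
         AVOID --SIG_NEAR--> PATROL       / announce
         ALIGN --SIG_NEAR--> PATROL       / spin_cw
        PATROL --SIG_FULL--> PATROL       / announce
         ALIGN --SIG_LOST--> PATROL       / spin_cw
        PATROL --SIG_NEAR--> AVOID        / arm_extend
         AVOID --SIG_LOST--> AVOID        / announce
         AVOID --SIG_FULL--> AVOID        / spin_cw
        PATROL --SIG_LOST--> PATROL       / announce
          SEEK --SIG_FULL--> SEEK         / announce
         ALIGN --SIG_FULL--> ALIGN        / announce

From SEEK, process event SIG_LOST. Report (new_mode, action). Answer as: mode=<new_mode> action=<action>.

mode=AVOID action=announce

current mode = SEEK; filter table to that mode:
  (SEEK, SIG_NEAR) → (ALIGN, arm_extend)
  (SEEK, SIG_LOST) → (AVOID, announce)  ← event matches
  (SEEK, SIG_FULL) → (SEEK, announce)
event = SIG_LOST selects (AVOID, announce)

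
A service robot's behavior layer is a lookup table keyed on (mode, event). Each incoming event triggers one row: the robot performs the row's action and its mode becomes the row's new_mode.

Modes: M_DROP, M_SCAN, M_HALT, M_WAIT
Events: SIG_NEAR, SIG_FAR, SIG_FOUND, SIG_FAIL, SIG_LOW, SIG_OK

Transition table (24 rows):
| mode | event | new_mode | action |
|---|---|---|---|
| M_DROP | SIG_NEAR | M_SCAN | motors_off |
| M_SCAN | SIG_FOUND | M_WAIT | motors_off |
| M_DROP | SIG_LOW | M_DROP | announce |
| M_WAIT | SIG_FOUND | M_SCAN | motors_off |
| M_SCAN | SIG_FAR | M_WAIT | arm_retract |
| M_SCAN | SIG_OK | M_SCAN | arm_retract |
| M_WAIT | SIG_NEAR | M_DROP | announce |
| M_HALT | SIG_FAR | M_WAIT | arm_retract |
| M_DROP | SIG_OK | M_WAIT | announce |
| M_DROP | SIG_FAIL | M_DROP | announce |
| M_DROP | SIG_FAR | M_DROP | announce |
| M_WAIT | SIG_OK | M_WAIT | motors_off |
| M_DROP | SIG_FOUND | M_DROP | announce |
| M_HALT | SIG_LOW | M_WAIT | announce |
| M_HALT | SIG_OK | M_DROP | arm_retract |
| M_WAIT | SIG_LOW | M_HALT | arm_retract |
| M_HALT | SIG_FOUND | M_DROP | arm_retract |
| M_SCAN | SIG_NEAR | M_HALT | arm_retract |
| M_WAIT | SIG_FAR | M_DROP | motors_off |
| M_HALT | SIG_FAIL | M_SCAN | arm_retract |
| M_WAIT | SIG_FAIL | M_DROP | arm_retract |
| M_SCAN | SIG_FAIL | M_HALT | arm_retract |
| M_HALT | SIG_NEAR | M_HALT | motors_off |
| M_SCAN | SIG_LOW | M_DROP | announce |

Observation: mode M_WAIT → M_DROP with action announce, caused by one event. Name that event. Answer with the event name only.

try SIG_NEAR: (M_WAIT, SIG_NEAR) → (M_DROP, announce)  ← matches
try SIG_FAR: (M_WAIT, SIG_FAR) → (M_DROP, motors_off)
try SIG_FOUND: (M_WAIT, SIG_FOUND) → (M_SCAN, motors_off)
try SIG_FAIL: (M_WAIT, SIG_FAIL) → (M_DROP, arm_retract)
try SIG_LOW: (M_WAIT, SIG_LOW) → (M_HALT, arm_retract)
try SIG_OK: (M_WAIT, SIG_OK) → (M_WAIT, motors_off)

SIG_NEAR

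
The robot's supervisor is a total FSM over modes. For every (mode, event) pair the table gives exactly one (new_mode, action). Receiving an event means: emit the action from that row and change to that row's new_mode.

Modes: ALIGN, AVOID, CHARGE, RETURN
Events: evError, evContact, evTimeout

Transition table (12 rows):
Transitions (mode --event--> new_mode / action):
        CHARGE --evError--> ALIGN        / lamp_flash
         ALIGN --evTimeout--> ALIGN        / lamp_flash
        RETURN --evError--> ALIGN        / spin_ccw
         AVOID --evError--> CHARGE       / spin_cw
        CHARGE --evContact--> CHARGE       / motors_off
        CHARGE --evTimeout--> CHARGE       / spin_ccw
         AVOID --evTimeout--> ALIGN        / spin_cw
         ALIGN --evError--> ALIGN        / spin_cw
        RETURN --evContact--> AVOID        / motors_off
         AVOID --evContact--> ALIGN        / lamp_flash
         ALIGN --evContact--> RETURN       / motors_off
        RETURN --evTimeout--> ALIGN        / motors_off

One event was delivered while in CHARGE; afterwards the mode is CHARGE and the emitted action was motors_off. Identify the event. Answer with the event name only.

evContact

try evError: (CHARGE, evError) → (ALIGN, lamp_flash)
try evContact: (CHARGE, evContact) → (CHARGE, motors_off)  ← matches
try evTimeout: (CHARGE, evTimeout) → (CHARGE, spin_ccw)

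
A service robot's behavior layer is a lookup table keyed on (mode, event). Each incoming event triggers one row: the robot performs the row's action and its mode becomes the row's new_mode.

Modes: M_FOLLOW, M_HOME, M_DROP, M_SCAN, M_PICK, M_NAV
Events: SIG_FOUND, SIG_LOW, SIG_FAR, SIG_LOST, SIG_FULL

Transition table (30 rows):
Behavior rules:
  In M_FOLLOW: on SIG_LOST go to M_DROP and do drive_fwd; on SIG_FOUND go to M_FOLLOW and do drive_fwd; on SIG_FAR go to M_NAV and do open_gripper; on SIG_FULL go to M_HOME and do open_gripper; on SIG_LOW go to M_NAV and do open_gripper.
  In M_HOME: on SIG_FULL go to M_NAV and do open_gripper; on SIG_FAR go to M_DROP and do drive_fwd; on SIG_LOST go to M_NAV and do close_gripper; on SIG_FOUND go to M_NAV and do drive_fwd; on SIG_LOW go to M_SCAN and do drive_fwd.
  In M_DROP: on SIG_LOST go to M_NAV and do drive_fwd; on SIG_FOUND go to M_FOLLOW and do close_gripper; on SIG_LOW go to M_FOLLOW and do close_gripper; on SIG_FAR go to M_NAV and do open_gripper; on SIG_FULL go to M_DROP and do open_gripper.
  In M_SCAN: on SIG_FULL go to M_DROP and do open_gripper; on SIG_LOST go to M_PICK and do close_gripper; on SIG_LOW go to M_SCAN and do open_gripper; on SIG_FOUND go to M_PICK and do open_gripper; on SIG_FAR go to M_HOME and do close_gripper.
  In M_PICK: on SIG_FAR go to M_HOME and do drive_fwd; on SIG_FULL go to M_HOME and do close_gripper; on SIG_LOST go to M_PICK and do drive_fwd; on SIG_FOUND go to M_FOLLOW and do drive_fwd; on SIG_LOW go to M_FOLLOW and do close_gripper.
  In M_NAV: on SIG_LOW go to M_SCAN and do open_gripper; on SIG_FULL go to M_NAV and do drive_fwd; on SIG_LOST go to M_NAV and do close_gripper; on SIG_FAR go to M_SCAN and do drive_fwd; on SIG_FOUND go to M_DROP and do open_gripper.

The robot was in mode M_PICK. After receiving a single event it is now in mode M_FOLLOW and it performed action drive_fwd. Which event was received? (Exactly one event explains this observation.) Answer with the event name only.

SIG_FOUND

try SIG_FOUND: (M_PICK, SIG_FOUND) → (M_FOLLOW, drive_fwd)  ← matches
try SIG_LOW: (M_PICK, SIG_LOW) → (M_FOLLOW, close_gripper)
try SIG_FAR: (M_PICK, SIG_FAR) → (M_HOME, drive_fwd)
try SIG_LOST: (M_PICK, SIG_LOST) → (M_PICK, drive_fwd)
try SIG_FULL: (M_PICK, SIG_FULL) → (M_HOME, close_gripper)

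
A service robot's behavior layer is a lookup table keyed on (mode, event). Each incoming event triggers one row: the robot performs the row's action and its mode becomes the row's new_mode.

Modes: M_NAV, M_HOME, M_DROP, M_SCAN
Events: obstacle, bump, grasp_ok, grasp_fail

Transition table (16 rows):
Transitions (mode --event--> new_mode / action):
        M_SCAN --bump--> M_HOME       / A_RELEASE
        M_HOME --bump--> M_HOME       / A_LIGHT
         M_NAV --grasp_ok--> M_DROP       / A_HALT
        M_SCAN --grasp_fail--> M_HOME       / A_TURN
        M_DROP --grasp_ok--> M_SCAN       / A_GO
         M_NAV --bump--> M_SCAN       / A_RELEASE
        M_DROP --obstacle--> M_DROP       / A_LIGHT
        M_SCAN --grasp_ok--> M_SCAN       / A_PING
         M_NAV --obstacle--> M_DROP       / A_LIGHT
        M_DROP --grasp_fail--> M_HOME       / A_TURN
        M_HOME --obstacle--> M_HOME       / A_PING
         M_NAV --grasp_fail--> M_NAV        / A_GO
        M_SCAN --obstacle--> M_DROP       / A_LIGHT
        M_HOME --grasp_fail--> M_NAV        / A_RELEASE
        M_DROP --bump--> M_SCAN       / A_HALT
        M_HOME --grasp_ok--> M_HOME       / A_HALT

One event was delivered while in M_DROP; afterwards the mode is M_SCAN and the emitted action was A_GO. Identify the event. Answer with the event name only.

grasp_ok

try obstacle: (M_DROP, obstacle) → (M_DROP, A_LIGHT)
try bump: (M_DROP, bump) → (M_SCAN, A_HALT)
try grasp_ok: (M_DROP, grasp_ok) → (M_SCAN, A_GO)  ← matches
try grasp_fail: (M_DROP, grasp_fail) → (M_HOME, A_TURN)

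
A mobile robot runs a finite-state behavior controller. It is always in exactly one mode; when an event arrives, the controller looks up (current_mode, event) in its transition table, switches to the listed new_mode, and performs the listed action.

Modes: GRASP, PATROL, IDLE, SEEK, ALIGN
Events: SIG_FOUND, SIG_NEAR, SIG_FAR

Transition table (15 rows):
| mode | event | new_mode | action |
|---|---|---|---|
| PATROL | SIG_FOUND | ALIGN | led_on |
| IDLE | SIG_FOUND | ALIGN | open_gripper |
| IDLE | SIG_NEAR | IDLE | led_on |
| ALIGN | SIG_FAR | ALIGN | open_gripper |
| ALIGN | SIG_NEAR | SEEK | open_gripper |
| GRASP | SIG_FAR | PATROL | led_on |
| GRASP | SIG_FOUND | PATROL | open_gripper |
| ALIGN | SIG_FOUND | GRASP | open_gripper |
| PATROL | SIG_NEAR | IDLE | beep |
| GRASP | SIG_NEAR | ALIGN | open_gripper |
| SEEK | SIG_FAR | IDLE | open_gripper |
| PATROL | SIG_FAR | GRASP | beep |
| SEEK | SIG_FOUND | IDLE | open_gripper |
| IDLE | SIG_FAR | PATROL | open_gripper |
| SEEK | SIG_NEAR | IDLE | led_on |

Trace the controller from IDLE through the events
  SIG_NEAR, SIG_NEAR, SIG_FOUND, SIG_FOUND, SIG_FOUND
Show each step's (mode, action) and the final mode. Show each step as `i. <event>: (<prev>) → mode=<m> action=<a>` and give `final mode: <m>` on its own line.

final mode: PATROL

1. SIG_NEAR: (IDLE) → mode=IDLE action=led_on
2. SIG_NEAR: (IDLE) → mode=IDLE action=led_on
3. SIG_FOUND: (IDLE) → mode=ALIGN action=open_gripper
4. SIG_FOUND: (ALIGN) → mode=GRASP action=open_gripper
5. SIG_FOUND: (GRASP) → mode=PATROL action=open_gripper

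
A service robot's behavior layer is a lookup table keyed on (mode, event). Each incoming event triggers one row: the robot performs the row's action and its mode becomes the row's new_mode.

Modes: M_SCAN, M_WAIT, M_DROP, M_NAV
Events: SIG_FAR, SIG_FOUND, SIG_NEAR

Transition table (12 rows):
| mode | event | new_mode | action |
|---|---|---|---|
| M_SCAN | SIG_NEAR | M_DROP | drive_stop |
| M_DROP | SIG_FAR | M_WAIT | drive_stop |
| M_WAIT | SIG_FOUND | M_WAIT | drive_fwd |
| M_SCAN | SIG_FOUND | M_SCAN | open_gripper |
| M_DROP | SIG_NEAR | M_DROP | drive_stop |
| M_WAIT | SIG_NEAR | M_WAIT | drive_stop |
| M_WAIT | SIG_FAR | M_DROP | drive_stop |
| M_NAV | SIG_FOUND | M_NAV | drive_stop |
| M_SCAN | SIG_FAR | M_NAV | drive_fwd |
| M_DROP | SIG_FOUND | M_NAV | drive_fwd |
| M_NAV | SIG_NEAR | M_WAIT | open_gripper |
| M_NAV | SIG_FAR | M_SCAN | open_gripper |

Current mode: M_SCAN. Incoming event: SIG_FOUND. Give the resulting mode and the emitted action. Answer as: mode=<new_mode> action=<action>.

mode=M_SCAN action=open_gripper

current mode = M_SCAN; filter table to that mode:
  (M_SCAN, SIG_NEAR) → (M_DROP, drive_stop)
  (M_SCAN, SIG_FOUND) → (M_SCAN, open_gripper)  ← event matches
  (M_SCAN, SIG_FAR) → (M_NAV, drive_fwd)
event = SIG_FOUND selects (M_SCAN, open_gripper)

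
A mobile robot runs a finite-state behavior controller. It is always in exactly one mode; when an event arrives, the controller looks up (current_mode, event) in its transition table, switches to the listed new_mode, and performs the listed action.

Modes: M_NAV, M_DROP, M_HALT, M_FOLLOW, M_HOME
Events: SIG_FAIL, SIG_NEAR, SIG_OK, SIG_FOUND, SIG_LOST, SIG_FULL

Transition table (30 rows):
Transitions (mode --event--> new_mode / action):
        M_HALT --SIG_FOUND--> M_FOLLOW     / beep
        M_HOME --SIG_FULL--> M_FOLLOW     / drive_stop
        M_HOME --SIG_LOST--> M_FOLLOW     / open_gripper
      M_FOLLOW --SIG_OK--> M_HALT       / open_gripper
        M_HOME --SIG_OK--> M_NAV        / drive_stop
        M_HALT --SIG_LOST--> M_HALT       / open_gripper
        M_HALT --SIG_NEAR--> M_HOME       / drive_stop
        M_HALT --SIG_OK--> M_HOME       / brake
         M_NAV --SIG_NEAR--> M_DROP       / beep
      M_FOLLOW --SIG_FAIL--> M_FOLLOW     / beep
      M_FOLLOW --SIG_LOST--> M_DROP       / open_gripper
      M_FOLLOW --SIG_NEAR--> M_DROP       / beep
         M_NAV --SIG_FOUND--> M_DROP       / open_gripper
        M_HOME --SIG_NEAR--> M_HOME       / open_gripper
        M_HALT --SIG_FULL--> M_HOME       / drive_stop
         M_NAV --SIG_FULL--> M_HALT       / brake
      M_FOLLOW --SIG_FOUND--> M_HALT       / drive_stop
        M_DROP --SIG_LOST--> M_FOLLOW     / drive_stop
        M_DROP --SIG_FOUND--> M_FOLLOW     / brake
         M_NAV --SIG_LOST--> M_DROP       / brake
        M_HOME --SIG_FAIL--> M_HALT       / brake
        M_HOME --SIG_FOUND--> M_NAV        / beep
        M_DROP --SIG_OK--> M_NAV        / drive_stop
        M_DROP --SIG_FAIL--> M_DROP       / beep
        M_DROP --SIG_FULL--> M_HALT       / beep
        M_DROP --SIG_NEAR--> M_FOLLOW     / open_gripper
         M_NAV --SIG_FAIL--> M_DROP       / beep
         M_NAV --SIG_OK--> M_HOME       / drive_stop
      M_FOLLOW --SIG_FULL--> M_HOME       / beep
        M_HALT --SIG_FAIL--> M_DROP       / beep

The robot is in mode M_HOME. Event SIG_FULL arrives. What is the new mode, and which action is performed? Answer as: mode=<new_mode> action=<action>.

current mode = M_HOME; filter table to that mode:
  (M_HOME, SIG_FULL) → (M_FOLLOW, drive_stop)  ← event matches
  (M_HOME, SIG_LOST) → (M_FOLLOW, open_gripper)
  (M_HOME, SIG_OK) → (M_NAV, drive_stop)
  (M_HOME, SIG_NEAR) → (M_HOME, open_gripper)
  (M_HOME, SIG_FAIL) → (M_HALT, brake)
  (M_HOME, SIG_FOUND) → (M_NAV, beep)
event = SIG_FULL selects (M_FOLLOW, drive_stop)

mode=M_FOLLOW action=drive_stop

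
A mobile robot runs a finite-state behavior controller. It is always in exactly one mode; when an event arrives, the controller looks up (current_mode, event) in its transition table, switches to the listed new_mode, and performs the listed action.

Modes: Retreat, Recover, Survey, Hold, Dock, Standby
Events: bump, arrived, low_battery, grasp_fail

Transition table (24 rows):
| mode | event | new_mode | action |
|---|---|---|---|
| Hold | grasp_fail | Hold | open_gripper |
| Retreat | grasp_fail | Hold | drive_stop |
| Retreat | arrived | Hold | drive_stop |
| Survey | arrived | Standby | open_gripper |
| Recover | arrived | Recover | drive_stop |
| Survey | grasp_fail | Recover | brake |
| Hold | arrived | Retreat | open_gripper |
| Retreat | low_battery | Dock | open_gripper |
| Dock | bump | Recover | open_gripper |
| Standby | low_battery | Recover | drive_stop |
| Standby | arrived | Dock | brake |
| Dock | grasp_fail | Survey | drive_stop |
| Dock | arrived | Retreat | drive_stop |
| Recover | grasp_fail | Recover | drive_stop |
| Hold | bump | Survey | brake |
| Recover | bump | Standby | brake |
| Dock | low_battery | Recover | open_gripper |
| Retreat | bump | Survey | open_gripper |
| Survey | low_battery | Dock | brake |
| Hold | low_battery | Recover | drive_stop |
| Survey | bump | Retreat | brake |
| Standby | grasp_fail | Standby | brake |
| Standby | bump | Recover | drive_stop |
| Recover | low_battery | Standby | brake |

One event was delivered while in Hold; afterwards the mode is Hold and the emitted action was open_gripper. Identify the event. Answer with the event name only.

try bump: (Hold, bump) → (Survey, brake)
try arrived: (Hold, arrived) → (Retreat, open_gripper)
try low_battery: (Hold, low_battery) → (Recover, drive_stop)
try grasp_fail: (Hold, grasp_fail) → (Hold, open_gripper)  ← matches

grasp_fail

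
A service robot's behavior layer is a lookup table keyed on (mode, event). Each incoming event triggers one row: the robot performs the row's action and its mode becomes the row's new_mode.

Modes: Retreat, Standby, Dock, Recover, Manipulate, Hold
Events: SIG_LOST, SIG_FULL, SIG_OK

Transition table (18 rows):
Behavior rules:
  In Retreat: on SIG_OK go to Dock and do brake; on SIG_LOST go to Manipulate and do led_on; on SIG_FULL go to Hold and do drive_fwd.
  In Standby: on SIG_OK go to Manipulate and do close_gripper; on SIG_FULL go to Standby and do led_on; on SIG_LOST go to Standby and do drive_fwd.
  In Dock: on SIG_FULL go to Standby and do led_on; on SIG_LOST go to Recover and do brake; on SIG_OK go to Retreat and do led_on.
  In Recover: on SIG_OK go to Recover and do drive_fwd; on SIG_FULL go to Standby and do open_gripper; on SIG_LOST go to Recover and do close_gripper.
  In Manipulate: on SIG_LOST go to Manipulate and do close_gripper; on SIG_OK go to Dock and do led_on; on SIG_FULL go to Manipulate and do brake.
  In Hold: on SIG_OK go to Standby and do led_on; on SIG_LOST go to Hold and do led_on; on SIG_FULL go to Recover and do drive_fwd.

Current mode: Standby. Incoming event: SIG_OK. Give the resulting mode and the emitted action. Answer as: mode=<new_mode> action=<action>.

current mode = Standby; filter table to that mode:
  (Standby, SIG_OK) → (Manipulate, close_gripper)  ← event matches
  (Standby, SIG_FULL) → (Standby, led_on)
  (Standby, SIG_LOST) → (Standby, drive_fwd)
event = SIG_OK selects (Manipulate, close_gripper)

mode=Manipulate action=close_gripper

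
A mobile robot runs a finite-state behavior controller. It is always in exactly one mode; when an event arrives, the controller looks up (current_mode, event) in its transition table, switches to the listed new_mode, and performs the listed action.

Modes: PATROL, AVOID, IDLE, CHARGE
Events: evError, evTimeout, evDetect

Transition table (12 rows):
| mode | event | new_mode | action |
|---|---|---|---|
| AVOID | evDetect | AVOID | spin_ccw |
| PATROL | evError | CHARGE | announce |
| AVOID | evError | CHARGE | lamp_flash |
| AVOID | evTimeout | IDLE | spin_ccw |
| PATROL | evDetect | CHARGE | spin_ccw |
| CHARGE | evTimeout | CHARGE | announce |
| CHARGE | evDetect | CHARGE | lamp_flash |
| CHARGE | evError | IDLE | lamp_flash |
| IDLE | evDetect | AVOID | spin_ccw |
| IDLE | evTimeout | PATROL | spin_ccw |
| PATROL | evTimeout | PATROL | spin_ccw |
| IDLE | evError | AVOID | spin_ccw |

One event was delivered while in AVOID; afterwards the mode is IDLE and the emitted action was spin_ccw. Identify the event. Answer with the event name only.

evTimeout

try evError: (AVOID, evError) → (CHARGE, lamp_flash)
try evTimeout: (AVOID, evTimeout) → (IDLE, spin_ccw)  ← matches
try evDetect: (AVOID, evDetect) → (AVOID, spin_ccw)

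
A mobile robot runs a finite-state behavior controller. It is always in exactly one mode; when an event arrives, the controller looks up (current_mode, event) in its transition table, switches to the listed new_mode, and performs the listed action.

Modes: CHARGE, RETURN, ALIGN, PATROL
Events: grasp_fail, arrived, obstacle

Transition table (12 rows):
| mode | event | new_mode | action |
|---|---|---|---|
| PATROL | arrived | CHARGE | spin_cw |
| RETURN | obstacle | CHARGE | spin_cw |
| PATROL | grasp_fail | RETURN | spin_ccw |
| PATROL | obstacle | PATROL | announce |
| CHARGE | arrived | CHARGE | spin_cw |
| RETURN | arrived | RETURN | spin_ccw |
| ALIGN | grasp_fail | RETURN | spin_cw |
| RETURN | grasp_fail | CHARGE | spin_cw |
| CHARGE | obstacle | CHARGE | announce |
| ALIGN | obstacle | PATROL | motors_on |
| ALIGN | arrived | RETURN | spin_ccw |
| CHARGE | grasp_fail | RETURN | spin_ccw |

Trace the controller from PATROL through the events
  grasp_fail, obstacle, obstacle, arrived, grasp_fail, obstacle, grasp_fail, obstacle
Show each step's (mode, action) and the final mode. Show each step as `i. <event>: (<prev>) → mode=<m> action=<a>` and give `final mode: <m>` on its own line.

final mode: CHARGE

1. grasp_fail: (PATROL) → mode=RETURN action=spin_ccw
2. obstacle: (RETURN) → mode=CHARGE action=spin_cw
3. obstacle: (CHARGE) → mode=CHARGE action=announce
4. arrived: (CHARGE) → mode=CHARGE action=spin_cw
5. grasp_fail: (CHARGE) → mode=RETURN action=spin_ccw
6. obstacle: (RETURN) → mode=CHARGE action=spin_cw
7. grasp_fail: (CHARGE) → mode=RETURN action=spin_ccw
8. obstacle: (RETURN) → mode=CHARGE action=spin_cw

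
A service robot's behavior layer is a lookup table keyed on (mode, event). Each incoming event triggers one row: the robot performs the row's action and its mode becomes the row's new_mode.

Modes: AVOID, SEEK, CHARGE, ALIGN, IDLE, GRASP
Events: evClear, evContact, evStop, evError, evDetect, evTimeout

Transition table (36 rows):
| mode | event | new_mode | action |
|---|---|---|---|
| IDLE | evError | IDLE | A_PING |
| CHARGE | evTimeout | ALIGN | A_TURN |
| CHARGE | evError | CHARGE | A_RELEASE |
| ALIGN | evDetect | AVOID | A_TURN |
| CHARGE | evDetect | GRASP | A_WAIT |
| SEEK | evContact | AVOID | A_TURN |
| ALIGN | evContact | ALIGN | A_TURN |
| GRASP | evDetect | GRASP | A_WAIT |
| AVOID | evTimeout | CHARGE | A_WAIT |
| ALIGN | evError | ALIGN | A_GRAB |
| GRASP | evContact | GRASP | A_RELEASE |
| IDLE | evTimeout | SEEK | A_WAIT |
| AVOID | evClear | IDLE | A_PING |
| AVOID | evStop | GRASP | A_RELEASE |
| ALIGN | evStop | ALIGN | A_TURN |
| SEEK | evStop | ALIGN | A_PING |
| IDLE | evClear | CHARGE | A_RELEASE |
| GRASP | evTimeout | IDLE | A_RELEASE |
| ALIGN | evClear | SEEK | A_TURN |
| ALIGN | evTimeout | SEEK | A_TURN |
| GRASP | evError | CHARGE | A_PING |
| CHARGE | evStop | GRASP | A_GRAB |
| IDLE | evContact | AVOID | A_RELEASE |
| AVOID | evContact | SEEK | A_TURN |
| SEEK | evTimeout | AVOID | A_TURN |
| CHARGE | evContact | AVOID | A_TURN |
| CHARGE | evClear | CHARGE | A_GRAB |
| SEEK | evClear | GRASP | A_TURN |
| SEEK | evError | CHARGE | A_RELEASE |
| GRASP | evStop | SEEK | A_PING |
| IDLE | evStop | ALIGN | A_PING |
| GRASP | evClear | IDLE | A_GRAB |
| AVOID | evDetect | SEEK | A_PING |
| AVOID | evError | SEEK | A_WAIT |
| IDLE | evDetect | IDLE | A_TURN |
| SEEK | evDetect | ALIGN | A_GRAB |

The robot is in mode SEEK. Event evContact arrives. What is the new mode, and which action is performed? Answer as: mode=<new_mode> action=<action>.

current mode = SEEK; filter table to that mode:
  (SEEK, evContact) → (AVOID, A_TURN)  ← event matches
  (SEEK, evStop) → (ALIGN, A_PING)
  (SEEK, evTimeout) → (AVOID, A_TURN)
  (SEEK, evClear) → (GRASP, A_TURN)
  (SEEK, evError) → (CHARGE, A_RELEASE)
  (SEEK, evDetect) → (ALIGN, A_GRAB)
event = evContact selects (AVOID, A_TURN)

mode=AVOID action=A_TURN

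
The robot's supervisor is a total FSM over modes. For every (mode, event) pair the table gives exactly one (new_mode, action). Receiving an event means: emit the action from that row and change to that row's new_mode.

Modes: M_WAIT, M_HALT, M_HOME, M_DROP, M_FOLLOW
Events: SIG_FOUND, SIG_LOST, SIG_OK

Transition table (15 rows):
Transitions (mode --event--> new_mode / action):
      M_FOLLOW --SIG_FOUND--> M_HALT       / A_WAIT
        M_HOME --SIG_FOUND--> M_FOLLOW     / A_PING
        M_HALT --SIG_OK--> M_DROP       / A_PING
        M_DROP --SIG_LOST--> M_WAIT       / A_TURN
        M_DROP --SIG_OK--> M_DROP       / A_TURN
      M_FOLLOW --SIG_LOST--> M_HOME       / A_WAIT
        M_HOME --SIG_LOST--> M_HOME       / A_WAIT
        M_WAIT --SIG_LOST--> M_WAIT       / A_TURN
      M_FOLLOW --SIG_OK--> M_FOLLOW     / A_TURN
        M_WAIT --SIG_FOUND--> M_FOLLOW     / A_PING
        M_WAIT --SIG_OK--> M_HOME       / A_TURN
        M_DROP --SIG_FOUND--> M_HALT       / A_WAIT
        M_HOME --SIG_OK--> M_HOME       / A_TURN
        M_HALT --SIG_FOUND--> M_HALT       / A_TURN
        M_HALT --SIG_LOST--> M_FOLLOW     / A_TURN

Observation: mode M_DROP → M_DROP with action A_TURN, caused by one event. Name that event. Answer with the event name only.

try SIG_FOUND: (M_DROP, SIG_FOUND) → (M_HALT, A_WAIT)
try SIG_LOST: (M_DROP, SIG_LOST) → (M_WAIT, A_TURN)
try SIG_OK: (M_DROP, SIG_OK) → (M_DROP, A_TURN)  ← matches

SIG_OK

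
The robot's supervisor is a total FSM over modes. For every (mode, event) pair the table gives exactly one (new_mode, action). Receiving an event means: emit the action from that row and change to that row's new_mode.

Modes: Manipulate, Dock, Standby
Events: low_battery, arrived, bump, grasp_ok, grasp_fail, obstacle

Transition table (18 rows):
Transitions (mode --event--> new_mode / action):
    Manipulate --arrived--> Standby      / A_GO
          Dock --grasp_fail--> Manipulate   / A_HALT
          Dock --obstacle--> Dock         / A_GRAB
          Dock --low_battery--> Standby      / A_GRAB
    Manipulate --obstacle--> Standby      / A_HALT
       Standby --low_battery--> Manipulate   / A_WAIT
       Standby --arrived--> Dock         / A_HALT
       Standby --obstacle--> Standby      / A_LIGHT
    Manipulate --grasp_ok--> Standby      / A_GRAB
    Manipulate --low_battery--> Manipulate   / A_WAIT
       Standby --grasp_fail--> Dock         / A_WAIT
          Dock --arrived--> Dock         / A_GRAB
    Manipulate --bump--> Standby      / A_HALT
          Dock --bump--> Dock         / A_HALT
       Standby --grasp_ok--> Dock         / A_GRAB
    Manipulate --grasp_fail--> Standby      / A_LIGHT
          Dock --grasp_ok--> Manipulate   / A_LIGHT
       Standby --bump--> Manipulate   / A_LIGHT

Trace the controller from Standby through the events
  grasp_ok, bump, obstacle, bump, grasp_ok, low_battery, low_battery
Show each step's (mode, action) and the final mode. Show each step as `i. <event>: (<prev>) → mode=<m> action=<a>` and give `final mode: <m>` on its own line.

1. grasp_ok: (Standby) → mode=Dock action=A_GRAB
2. bump: (Dock) → mode=Dock action=A_HALT
3. obstacle: (Dock) → mode=Dock action=A_GRAB
4. bump: (Dock) → mode=Dock action=A_HALT
5. grasp_ok: (Dock) → mode=Manipulate action=A_LIGHT
6. low_battery: (Manipulate) → mode=Manipulate action=A_WAIT
7. low_battery: (Manipulate) → mode=Manipulate action=A_WAIT

final mode: Manipulate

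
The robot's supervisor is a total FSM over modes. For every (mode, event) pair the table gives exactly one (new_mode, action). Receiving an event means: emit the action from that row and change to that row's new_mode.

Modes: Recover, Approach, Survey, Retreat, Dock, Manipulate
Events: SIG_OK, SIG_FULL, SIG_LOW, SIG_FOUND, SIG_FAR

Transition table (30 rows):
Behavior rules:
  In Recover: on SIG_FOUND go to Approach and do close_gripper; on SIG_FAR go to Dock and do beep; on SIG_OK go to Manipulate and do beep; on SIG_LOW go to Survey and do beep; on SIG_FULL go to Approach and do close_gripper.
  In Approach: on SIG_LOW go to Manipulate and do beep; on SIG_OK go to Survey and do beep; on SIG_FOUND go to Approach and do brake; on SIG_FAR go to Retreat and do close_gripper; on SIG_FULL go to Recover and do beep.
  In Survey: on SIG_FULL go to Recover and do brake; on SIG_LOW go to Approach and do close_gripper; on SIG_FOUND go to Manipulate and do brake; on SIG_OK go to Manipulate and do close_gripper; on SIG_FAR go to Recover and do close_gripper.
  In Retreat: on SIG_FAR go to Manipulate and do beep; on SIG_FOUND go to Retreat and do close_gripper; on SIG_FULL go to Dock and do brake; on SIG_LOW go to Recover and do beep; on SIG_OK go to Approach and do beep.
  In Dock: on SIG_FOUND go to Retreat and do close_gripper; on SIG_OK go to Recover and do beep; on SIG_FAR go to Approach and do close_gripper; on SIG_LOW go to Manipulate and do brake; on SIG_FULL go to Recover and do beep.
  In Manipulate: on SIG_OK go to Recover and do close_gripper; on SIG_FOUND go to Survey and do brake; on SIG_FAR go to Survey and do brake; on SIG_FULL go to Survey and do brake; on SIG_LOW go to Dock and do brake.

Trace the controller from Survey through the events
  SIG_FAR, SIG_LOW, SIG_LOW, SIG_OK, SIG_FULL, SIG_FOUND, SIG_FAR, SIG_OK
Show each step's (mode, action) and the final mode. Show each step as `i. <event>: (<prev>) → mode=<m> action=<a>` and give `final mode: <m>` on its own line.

final mode: Approach

1. SIG_FAR: (Survey) → mode=Recover action=close_gripper
2. SIG_LOW: (Recover) → mode=Survey action=beep
3. SIG_LOW: (Survey) → mode=Approach action=close_gripper
4. SIG_OK: (Approach) → mode=Survey action=beep
5. SIG_FULL: (Survey) → mode=Recover action=brake
6. SIG_FOUND: (Recover) → mode=Approach action=close_gripper
7. SIG_FAR: (Approach) → mode=Retreat action=close_gripper
8. SIG_OK: (Retreat) → mode=Approach action=beep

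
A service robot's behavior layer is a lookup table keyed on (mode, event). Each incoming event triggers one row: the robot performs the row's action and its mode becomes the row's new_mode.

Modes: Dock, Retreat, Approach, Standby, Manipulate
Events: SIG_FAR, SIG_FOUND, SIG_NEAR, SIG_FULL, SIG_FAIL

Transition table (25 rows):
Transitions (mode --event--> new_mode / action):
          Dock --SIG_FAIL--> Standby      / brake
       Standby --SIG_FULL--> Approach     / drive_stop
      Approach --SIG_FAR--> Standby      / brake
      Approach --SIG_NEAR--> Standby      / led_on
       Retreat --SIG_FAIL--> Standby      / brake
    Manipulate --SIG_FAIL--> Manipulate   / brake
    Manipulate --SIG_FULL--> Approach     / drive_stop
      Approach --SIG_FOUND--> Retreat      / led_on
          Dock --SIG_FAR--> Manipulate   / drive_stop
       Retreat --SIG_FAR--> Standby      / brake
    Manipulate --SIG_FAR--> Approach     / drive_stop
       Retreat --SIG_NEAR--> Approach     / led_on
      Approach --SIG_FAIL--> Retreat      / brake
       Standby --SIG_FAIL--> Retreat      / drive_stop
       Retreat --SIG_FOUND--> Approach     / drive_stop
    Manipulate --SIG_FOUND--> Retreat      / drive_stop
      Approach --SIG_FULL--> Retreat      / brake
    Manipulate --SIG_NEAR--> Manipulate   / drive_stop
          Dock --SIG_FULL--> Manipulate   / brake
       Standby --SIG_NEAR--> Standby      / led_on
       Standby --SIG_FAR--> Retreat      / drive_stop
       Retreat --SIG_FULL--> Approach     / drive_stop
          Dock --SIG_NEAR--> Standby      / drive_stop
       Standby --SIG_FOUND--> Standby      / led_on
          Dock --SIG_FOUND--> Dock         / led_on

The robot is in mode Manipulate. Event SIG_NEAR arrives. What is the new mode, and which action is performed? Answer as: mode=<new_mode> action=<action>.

mode=Manipulate action=drive_stop

current mode = Manipulate; filter table to that mode:
  (Manipulate, SIG_FAIL) → (Manipulate, brake)
  (Manipulate, SIG_FULL) → (Approach, drive_stop)
  (Manipulate, SIG_FAR) → (Approach, drive_stop)
  (Manipulate, SIG_FOUND) → (Retreat, drive_stop)
  (Manipulate, SIG_NEAR) → (Manipulate, drive_stop)  ← event matches
event = SIG_NEAR selects (Manipulate, drive_stop)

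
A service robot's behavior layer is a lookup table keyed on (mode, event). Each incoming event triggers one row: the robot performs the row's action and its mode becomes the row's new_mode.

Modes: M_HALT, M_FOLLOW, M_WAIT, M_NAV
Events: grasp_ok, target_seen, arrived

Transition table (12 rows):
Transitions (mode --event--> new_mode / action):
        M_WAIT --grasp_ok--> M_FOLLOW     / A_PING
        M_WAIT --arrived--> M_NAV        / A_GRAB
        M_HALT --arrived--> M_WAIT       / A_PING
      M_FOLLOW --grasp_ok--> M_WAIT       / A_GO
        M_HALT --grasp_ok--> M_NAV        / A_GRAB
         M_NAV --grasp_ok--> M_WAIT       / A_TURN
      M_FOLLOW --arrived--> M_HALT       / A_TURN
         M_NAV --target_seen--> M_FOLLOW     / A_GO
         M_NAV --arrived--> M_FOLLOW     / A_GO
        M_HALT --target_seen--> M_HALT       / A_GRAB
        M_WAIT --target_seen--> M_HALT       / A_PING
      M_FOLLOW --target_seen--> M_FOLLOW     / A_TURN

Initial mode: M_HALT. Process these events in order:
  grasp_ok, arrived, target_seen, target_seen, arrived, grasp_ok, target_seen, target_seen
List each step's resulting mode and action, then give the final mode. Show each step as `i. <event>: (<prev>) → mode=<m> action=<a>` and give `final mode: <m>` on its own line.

final mode: M_FOLLOW

1. grasp_ok: (M_HALT) → mode=M_NAV action=A_GRAB
2. arrived: (M_NAV) → mode=M_FOLLOW action=A_GO
3. target_seen: (M_FOLLOW) → mode=M_FOLLOW action=A_TURN
4. target_seen: (M_FOLLOW) → mode=M_FOLLOW action=A_TURN
5. arrived: (M_FOLLOW) → mode=M_HALT action=A_TURN
6. grasp_ok: (M_HALT) → mode=M_NAV action=A_GRAB
7. target_seen: (M_NAV) → mode=M_FOLLOW action=A_GO
8. target_seen: (M_FOLLOW) → mode=M_FOLLOW action=A_TURN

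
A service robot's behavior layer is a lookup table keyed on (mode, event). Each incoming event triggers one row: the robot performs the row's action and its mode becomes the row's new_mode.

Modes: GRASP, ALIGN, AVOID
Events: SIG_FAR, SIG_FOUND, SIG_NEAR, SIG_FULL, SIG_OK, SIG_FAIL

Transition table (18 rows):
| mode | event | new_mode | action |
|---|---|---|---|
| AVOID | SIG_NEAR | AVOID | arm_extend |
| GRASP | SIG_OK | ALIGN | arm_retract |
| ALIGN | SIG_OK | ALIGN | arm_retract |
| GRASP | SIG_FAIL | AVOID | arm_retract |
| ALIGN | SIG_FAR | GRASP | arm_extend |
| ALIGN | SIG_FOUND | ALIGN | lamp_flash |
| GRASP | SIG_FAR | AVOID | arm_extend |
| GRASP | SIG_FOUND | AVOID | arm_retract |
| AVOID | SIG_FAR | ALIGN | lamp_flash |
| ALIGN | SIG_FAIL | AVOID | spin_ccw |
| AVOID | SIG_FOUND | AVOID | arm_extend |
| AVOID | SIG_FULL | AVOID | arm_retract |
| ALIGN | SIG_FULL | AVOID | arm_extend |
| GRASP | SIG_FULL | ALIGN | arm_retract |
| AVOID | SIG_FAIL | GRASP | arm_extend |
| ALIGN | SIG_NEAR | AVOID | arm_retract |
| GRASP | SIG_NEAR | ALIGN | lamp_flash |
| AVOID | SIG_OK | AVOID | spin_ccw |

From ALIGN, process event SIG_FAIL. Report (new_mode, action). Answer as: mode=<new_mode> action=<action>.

current mode = ALIGN; filter table to that mode:
  (ALIGN, SIG_OK) → (ALIGN, arm_retract)
  (ALIGN, SIG_FAR) → (GRASP, arm_extend)
  (ALIGN, SIG_FOUND) → (ALIGN, lamp_flash)
  (ALIGN, SIG_FAIL) → (AVOID, spin_ccw)  ← event matches
  (ALIGN, SIG_FULL) → (AVOID, arm_extend)
  (ALIGN, SIG_NEAR) → (AVOID, arm_retract)
event = SIG_FAIL selects (AVOID, spin_ccw)

mode=AVOID action=spin_ccw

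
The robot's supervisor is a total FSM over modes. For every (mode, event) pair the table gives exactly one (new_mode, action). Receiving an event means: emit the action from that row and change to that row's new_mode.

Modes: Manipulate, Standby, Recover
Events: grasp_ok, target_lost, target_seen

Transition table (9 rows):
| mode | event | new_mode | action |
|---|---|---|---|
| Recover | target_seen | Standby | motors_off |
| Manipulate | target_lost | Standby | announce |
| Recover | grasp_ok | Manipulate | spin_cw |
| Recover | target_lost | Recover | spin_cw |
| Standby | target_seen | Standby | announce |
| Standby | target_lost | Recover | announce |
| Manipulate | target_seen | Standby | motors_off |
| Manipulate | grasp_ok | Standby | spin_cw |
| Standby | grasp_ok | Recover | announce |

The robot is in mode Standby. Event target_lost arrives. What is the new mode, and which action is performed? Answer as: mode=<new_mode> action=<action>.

current mode = Standby; filter table to that mode:
  (Standby, target_seen) → (Standby, announce)
  (Standby, target_lost) → (Recover, announce)  ← event matches
  (Standby, grasp_ok) → (Recover, announce)
event = target_lost selects (Recover, announce)

mode=Recover action=announce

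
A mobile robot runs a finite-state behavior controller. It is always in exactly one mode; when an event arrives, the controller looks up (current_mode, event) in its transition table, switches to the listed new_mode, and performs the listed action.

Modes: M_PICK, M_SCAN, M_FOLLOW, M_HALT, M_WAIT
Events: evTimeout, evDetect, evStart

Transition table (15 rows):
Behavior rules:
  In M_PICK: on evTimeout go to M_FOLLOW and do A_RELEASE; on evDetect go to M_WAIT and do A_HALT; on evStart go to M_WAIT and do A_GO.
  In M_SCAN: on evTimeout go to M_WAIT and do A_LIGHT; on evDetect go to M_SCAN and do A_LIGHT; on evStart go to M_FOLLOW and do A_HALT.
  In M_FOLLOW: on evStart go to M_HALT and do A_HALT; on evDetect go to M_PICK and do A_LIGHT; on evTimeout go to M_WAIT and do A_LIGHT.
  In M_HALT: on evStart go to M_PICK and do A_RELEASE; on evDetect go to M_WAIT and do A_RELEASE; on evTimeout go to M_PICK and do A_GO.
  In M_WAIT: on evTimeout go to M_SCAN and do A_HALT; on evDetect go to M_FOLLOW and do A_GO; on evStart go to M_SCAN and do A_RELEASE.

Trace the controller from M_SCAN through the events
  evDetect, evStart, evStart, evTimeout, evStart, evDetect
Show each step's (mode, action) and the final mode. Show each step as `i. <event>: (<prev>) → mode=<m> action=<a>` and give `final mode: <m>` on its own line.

final mode: M_FOLLOW

1. evDetect: (M_SCAN) → mode=M_SCAN action=A_LIGHT
2. evStart: (M_SCAN) → mode=M_FOLLOW action=A_HALT
3. evStart: (M_FOLLOW) → mode=M_HALT action=A_HALT
4. evTimeout: (M_HALT) → mode=M_PICK action=A_GO
5. evStart: (M_PICK) → mode=M_WAIT action=A_GO
6. evDetect: (M_WAIT) → mode=M_FOLLOW action=A_GO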